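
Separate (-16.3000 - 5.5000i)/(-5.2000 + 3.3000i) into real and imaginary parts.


Multiply by conjugate: (-16.3000 - 5.5000i)(-5.2000 - 3.3000i) / ((-5.2)^2 + 3.3^2)
Numerator real = -16.3*(-5.2) - (5.5)*3.3 = 66.61
Numerator imag = -5.5*(-5.2) - (-16.3)*3.3 = 82.39
Denominator = 37.93
Re(z) = 66.61/37.93 = 1.7561
Im(z) = 82.39/37.93 = 2.1722

Re(z) = 1.7561, Im(z) = 2.1722


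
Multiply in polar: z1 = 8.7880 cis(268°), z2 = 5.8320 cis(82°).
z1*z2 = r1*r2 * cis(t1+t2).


r = 8.7880 * 5.8320 = 51.2516
theta = 268° + 82° = 350° = 350° (mod 360)

51.2516 cis(350°)


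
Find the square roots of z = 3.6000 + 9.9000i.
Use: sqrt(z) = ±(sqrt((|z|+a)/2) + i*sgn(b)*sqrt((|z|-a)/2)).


|z| = sqrt(12.96+98.01) = 10.5342
sqrt((|z|+a)/2) = sqrt((10.5342+3.6)/2) = sqrt(7.0671) = 2.6584
sqrt((|z|-a)/2) = sqrt((10.5342-3.6)/2) = sqrt(3.4671) = 1.8620

±(2.6584 + 1.8620i) i.e. 2.6584 + 1.8620i and -2.6584 - 1.8620i


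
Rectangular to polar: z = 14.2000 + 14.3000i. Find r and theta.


r = sqrt(201.64+204.49) = sqrt(406.13) = 20.1527
theta = atan2(14.3, 14.2) = 45.2010 degrees

r = 20.1527, theta = 45.2010 degrees


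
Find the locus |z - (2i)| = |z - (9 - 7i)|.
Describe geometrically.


Equal distances means the locus is the perpendicular bisector of z1 and z2.
Midpoint = ((0+9)/2, (2+(-7))/2) = (4.5000, -2.5000)

Perpendicular bisector through (4.5000, -2.5000)


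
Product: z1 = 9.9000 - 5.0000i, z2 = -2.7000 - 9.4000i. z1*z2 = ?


Real = 9.9*(-2.7) - (-5)*(-9.4) = -26.73 - 47 = -73.73
Imag = 9.9*(-9.4) - (2.7)*(-5) = -93.06 + 13.5 = -79.56

-73.7300 - 79.5600i


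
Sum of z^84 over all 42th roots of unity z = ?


The roots are w_k = w^k with w = e^(2*pi*i/42), and (w^k)^84 = (w^84)^k.
So S = 1 + u + u^2 + ... + u^(41) with u = w^84.
84 = 2*42 + 0, so 84 is a multiple of 42 and u = (w^42)^2 = 1.
Every one of the 42 terms equals 1: S = 42

S = 42


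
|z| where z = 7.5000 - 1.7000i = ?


|z| = sqrt(7.5^2 + (-1.7)^2) = sqrt(56.25 + 2.89) = sqrt(59.14) = 7.6903

|z| = 7.6903


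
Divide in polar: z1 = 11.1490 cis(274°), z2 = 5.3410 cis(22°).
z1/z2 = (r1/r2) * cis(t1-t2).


r = 11.1490 / 5.3410 = 2.0874
theta = 274° - 22° = 252° = 252° (mod 360)

2.0874 cis(252°)


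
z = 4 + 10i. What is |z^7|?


|z| = sqrt(16+100) = sqrt(116) = 10.7703
|z^7| = |z|^7 = (sqrt(116))^7 = 116^3 * sqrt(116) = 1560896*sqrt(116)

|z^7| = 1560896*sqrt(116) ≈ 16811364.4136


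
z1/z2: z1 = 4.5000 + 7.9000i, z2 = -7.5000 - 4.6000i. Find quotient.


Conjugate of z2 = -7.5000 + 4.6000i
Numerator: (4.5000 + 7.9000i)(-7.5000 + 4.6000i) = -70.0900 - 38.5500i
Denominator: (-7.5)^2 + (-4.6)^2 = 77.41
Result = (-70.0900 - 38.5500i)/77.41

-0.9054 - 0.4980i


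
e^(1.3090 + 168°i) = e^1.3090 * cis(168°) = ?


e^1.3090 = 3.7025
cos(168°) = -0.97815
sin(168°) = 0.20791
Real = 3.7025*(-0.97815) = -3.6216
Imag = 3.7025*0.20791 = 0.7698

-3.6216 + 0.7698i


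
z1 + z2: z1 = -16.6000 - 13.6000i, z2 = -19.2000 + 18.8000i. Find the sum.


Real: -16.6 - 19.2 = -35.8
Imag: -13.6 + 18.8 = 5.2

-35.8000 + 5.2000i


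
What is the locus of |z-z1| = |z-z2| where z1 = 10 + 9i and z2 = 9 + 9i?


Equal distances means the locus is the perpendicular bisector of z1 and z2.
Midpoint = ((10+9)/2, (9+9)/2) = (9.5000, 9.0000)

Perpendicular bisector through (9.5000, 9.0000)


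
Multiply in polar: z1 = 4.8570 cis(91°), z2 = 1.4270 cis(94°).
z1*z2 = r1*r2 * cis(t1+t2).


r = 4.8570 * 1.4270 = 6.9309
theta = 91° + 94° = 185° = 185° (mod 360)

6.9309 cis(185°)


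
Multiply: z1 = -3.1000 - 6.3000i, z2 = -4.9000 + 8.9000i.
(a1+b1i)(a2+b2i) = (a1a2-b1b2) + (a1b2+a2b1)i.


Real = -3.1*(-4.9) - (-6.3)*8.9 = 15.19 - (-56.07) = 71.26
Imag = -3.1*8.9 - (4.9)*(-6.3) = -27.59 + 30.87 = 3.28

71.2600 + 3.2800i


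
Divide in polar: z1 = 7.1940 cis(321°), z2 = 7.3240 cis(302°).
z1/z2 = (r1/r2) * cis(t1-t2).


r = 7.1940 / 7.3240 = 0.9823
theta = 321° - 302° = 19° = 19° (mod 360)

0.9823 cis(19°)


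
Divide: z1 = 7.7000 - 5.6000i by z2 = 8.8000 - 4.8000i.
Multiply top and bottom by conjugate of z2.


Conjugate of z2 = 8.8000 + 4.8000i
Numerator: (7.7000 - 5.6000i)(8.8000 + 4.8000i) = 94.6400 - 12.3200i
Denominator: 8.8^2 + (-4.8)^2 = 100.48
Result = (94.6400 - 12.3200i)/100.48

0.9419 - 0.1226i


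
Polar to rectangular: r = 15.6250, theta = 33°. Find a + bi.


a = 15.6250*cos(33°) = 15.6250*0.83867 = 13.1042
b = 15.6250*sin(33°) = 15.6250*0.54464 = 8.5100

13.1042 + 8.5100i


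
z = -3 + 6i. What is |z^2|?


|z| = sqrt(9+36) = sqrt(45) = 6.7082
|z^2| = |z|^2 = (sqrt(45))^2 = 45

|z^2| = 45


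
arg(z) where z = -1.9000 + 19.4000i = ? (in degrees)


Re = -1.9, Im = 19.4
arg = atan2(19.4, -1.9) = 95.5936 degrees

arg(z) = 95.5936 degrees


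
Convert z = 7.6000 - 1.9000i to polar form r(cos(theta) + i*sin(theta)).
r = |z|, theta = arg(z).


r = sqrt(57.76+3.61) = sqrt(61.37) = 7.8339
theta = atan2(-1.9, 7.6) = -14.0362 degrees

r = 7.8339, theta = -14.0362 degrees


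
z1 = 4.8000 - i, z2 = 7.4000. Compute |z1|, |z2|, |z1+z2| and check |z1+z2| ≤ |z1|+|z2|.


|z1| = sqrt(4.8^2 + (-1)^2) = sqrt(24.04) = 4.9031
|z2| = sqrt(7.4^2 + 0^2) = sqrt(54.76) = 7.4000
z1+z2 = 12.2000 - i
|z1+z2| = sqrt(149.84) = 12.2409
|z1|+|z2| = 4.9031 + 7.4000 = 12.3031

|z1+z2| = 12.2409 ≤ |z1|+|z2| = 12.3031 (verified)


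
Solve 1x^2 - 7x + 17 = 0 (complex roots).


disc = (-7)^2 - 4*1*17 = 49 - 68 = -19
sqrt(|disc|) = sqrt(19) = 4.3589
Real part = 7/(2*1) = 3.5000
Imag part = 4.3589/(2*1) = 2.1794

3.5000 ± 2.1794i


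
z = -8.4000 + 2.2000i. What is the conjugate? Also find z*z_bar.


z_bar = -8.4000 - 2.2000i
z*z_bar = (-8.4)^2 + 2.2^2 = 70.56 + 4.84 = 75.4

z_bar = -8.4000 - 2.2000i, z*z_bar = 75.4


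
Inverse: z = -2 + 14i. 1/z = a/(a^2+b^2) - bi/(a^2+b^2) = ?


|z|^2 = 4+196 = 200
1/z = (-2 - 14i)/200

1/z = -0.0100 - 0.0700i


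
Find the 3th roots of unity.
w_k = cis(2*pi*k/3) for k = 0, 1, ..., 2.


The 3th roots of unity are cis(360k/3°) for k=0..2
Angle step = 360/3 = 120°
Primitive root: cis(120°)
Primitive root = -0.5000 + 0.8660i

3 roots at angles: 0°, 120°, 240°


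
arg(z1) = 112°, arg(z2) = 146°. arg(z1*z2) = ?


arg(z1*z2) = 112° + 146° = 258°
Normalized to (-180°, 180°]: -102°

-102°


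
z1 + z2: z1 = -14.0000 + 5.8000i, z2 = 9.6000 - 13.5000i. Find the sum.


Real: -14 + 9.6 = -4.4
Imag: 5.8 - 13.5 = -7.7

-4.4000 - 7.7000i


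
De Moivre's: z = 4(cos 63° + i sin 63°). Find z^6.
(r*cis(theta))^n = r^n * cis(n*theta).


r^6 = 4^6 = 4096
n*theta = 6*63° = 378° = 18° (mod 360)
a = 4096*cos(18°) = 3895.5275
b = 4096*sin(18°) = 1265.7336

4096 cis(18°) = 3895.5275 + 1265.7336i


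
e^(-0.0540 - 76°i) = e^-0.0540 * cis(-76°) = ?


e^-0.0540 = 0.9474
cos(-76°) = 0.2419
sin(-76°) = -0.9703
Real = 0.9474*0.2419 = 0.2292
Imag = 0.9474*(-0.9703) = -0.9193

0.2292 - 0.9193i


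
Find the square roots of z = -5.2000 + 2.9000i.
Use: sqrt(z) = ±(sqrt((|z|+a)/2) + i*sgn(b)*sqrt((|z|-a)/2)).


|z| = sqrt(27.04+8.41) = 5.9540
sqrt((|z|+a)/2) = sqrt((5.9540+(-5.2))/2) = sqrt(0.3770) = 0.6140
sqrt((|z|-a)/2) = sqrt((5.9540-(-5.2))/2) = sqrt(5.5770) = 2.3616

±(0.6140 + 2.3616i) i.e. 0.6140 + 2.3616i and -0.6140 - 2.3616i


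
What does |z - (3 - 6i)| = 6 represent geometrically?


|z - z0| = r is a circle with center z0 and radius r.
Center = (3, -6), radius = 6

Circle with center (3, -6) and radius 6


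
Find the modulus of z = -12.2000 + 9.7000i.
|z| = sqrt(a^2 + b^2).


|z| = sqrt((-12.2)^2 + 9.7^2) = sqrt(148.84 + 94.09) = sqrt(242.93) = 15.5862

|z| = 15.5862


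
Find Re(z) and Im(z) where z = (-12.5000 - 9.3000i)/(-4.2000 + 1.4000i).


Multiply by conjugate: (-12.5000 - 9.3000i)(-4.2000 - 1.4000i) / ((-4.2)^2 + 1.4^2)
Numerator real = -12.5*(-4.2) - (9.3)*1.4 = 39.48
Numerator imag = -9.3*(-4.2) - (-12.5)*1.4 = 56.56
Denominator = 19.6
Re(z) = 39.48/19.6 = 2.0143
Im(z) = 56.56/19.6 = 2.8857

Re(z) = 2.0143, Im(z) = 2.8857


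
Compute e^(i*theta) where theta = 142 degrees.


cos(142°) = -0.7880
sin(142°) = 0.6157

e^(i*142°) = -0.7880 + 0.6157i


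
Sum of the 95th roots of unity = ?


The sum of all 95th roots of unity is 0.
Geometric series: (1 - w^95)/(1 - w) = (1-1)/(1-w) = 0 since w^95 = 1, w ≠ 1.
Alternatively: coefficient of z^94 in z^95 - 1 is 0.

0


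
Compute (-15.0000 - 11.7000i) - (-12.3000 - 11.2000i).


Real: -15 + 12.3 = -2.7
Imag: -11.7 + 11.2 = -0.5

-2.7000 - 0.5000i


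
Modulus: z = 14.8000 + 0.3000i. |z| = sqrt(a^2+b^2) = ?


|z| = sqrt(14.8^2 + 0.3^2) = sqrt(219.04 + 0.09) = sqrt(219.13) = 14.8030

|z| = 14.8030


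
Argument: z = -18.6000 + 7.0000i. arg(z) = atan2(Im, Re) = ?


Re = -18.6, Im = 7
arg = atan2(7, -18.6) = 159.3765 degrees

arg(z) = 159.3765 degrees


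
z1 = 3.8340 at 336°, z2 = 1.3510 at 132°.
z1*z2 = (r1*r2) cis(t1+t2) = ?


r = 3.8340 * 1.3510 = 5.1797
theta = 336° + 132° = 468° = 108° (mod 360)

5.1797 cis(108°)


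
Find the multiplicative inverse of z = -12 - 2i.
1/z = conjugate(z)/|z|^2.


|z|^2 = 144+4 = 148
1/z = (-12 + 2i)/148

1/z = -0.0811 + 0.0135i


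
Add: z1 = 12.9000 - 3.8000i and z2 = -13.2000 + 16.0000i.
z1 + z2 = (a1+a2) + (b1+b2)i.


Real: 12.9 - 13.2 = -0.3
Imag: -3.8 + 16 = 12.2

-0.3000 + 12.2000i


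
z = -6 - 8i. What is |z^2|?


|z| = sqrt(36+64) = sqrt(100) = 10
|z^2| = |z|^2 = 10^2 = 100

|z^2| = 100


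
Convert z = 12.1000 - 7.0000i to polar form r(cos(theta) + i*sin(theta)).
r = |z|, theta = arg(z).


r = sqrt(146.41+49) = sqrt(195.41) = 13.9789
theta = atan2(-7, 12.1) = -30.0499 degrees

r = 13.9789, theta = -30.0499 degrees


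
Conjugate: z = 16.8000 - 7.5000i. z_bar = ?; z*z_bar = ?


z_bar = 16.8000 + 7.5000i
z*z_bar = 16.8^2 + (-7.5)^2 = 282.24 + 56.25 = 338.49

z_bar = 16.8000 + 7.5000i, z*z_bar = 338.49


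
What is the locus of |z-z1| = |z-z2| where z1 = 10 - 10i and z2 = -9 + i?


Equal distances means the locus is the perpendicular bisector of z1 and z2.
Midpoint = ((10+(-9))/2, (-10+1)/2) = (0.5000, -4.5000)

Perpendicular bisector through (0.5000, -4.5000)


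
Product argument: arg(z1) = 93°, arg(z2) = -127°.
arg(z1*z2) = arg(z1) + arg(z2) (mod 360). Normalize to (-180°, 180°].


arg(z1*z2) = 93° - 127° = -34°
Normalized to (-180°, 180°]: -34°

-34°


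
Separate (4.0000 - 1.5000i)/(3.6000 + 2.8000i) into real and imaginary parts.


Multiply by conjugate: (4.0000 - 1.5000i)(3.6000 - 2.8000i) / (3.6^2 + 2.8^2)
Numerator real = 4*3.6 - (1.5)*2.8 = 10.2
Numerator imag = -1.5*3.6 - 4*2.8 = -16.6
Denominator = 20.8
Re(z) = 10.2/20.8 = 0.4904
Im(z) = -16.6/20.8 = -0.7981

Re(z) = 0.4904, Im(z) = -0.7981


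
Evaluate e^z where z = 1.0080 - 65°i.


e^1.0080 = 2.7401
cos(-65°) = 0.4226
sin(-65°) = -0.9063
Real = 2.7401*0.4226 = 1.1580
Imag = 2.7401*(-0.9063) = -2.4834

1.1580 - 2.4834i


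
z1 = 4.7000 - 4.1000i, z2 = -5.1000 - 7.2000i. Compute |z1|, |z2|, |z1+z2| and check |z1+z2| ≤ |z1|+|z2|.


|z1| = sqrt(4.7^2 + (-4.1)^2) = sqrt(38.9) = 6.2370
|z2| = sqrt((-5.1)^2 + (-7.2)^2) = sqrt(77.85) = 8.8233
z1+z2 = -0.4000 - 11.3000i
|z1+z2| = sqrt(127.85) = 11.3071
|z1|+|z2| = 6.2370 + 8.8233 = 15.0603

|z1+z2| = 11.3071 ≤ |z1|+|z2| = 15.0603 (verified)


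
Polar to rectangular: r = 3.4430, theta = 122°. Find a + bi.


a = 3.4430*cos(122°) = 3.4430*(-0.52992) = -1.8245
b = 3.4430*sin(122°) = 3.4430*0.84805 = 2.9198

-1.8245 + 2.9198i


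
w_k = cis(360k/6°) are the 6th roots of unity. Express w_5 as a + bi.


Angle = 360*5/6 = 300°
a = cos(300°) = 0.5000
b = sin(300°) = -0.8660

0.5000 - 0.8660i


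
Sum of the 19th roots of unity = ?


The sum of all 19th roots of unity is 0.
Geometric series: (1 - w^19)/(1 - w) = (1-1)/(1-w) = 0 since w^19 = 1, w ≠ 1.
Alternatively: coefficient of z^18 in z^19 - 1 is 0.

0


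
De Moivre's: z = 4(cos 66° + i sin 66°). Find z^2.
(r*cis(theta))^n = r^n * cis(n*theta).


r^2 = 4^2 = 16
n*theta = 2*66° = 132° = 132° (mod 360)
a = 16*cos(132°) = -10.7061
b = 16*sin(132°) = 11.8903

16 cis(132°) = -10.7061 + 11.8903i


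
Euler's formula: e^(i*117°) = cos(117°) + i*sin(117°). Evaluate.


cos(117°) = -0.4540
sin(117°) = 0.8910

e^(i*117°) = -0.4540 + 0.8910i


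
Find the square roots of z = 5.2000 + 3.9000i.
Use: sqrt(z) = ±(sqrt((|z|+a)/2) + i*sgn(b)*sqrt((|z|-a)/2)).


|z| = sqrt(27.04+15.21) = 6.5000
sqrt((|z|+a)/2) = sqrt((6.5000+5.2)/2) = sqrt(5.8500) = 2.4187
sqrt((|z|-a)/2) = sqrt((6.5000-5.2)/2) = sqrt(0.6500) = 0.8062

±(2.4187 + 0.8062i) i.e. 2.4187 + 0.8062i and -2.4187 - 0.8062i


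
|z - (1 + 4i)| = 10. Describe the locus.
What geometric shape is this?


|z - z0| = r is a circle with center z0 and radius r.
Center = (1, 4), radius = 10

Circle with center (1, 4) and radius 10


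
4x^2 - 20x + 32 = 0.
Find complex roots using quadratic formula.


disc = (-20)^2 - 4*4*32 = 400 - 512 = -112
sqrt(|disc|) = sqrt(112) = 10.5830
Real part = 20/(2*4) = 2.5000
Imag part = 10.5830/(2*4) = 1.3229

2.5000 ± 1.3229i


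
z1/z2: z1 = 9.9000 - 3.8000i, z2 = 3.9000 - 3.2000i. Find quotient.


Conjugate of z2 = 3.9000 + 3.2000i
Numerator: (9.9000 - 3.8000i)(3.9000 + 3.2000i) = 50.7700 + 16.8600i
Denominator: 3.9^2 + (-3.2)^2 = 25.45
Result = (50.7700 + 16.8600i)/25.45

1.9949 + 0.6625i


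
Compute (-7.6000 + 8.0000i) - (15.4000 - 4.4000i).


Real: -7.6 - 15.4 = -23
Imag: 8 + 4.4 = 12.4

-23.0000 + 12.4000i


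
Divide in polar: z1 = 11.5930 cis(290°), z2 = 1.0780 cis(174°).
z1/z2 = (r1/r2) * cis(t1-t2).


r = 11.5930 / 1.0780 = 10.7542
theta = 290° - 174° = 116° = 116° (mod 360)

10.7542 cis(116°)


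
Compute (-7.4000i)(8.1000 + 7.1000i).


Real = 0*8.1 - (-7.4)*7.1 = 0 - (-52.54) = 52.54
Imag = 0*7.1 + 8.1*(-7.4) = 0 - (59.94) = -59.94

52.5400 - 59.9400i


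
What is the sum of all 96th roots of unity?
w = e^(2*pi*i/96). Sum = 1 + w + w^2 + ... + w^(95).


The sum of all 96th roots of unity is 0.
Geometric series: (1 - w^96)/(1 - w) = (1-1)/(1-w) = 0 since w^96 = 1, w ≠ 1.
Alternatively: coefficient of z^95 in z^96 - 1 is 0.

0


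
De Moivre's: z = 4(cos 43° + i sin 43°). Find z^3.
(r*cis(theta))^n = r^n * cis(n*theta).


r^3 = 4^3 = 64
n*theta = 3*43° = 129° = 129° (mod 360)
a = 64*cos(129°) = -40.2765
b = 64*sin(129°) = 49.7373

64 cis(129°) = -40.2765 + 49.7373i


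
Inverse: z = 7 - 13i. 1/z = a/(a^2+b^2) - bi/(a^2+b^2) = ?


|z|^2 = 49+169 = 218
1/z = (7 + 13i)/218

1/z = 0.0321 + 0.0596i


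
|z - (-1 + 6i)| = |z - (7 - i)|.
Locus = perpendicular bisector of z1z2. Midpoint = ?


Equal distances means the locus is the perpendicular bisector of z1 and z2.
Midpoint = ((-1+7)/2, (6+(-1))/2) = (3.0000, 2.5000)

Perpendicular bisector through (3.0000, 2.5000)


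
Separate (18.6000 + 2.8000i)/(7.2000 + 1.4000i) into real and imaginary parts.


Multiply by conjugate: (18.6000 + 2.8000i)(7.2000 - 1.4000i) / (7.2^2 + 1.4^2)
Numerator real = 18.6*7.2 + 2.8*1.4 = 137.84
Numerator imag = 2.8*7.2 - 18.6*1.4 = -5.88
Denominator = 53.8
Re(z) = 137.84/53.8 = 2.5621
Im(z) = -5.88/53.8 = -0.1093

Re(z) = 2.5621, Im(z) = -0.1093


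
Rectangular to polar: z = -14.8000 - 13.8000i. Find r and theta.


r = sqrt(219.04+190.44) = sqrt(409.48) = 20.2356
theta = atan2(-13.8, -14.8) = -137.0025 degrees

r = 20.2356, theta = -137.0025 degrees


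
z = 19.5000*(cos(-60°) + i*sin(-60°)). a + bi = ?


a = 19.5000*cos(-60°) = 19.5000*0.5 = 9.7500
b = 19.5000*sin(-60°) = 19.5000*(-0.866025) = -16.8875

9.7500 - 16.8875i


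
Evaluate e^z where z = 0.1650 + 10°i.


e^0.1650 = 1.1794
cos(10°) = 0.9848
sin(10°) = 0.17365
Real = 1.1794*0.9848 = 1.1615
Imag = 1.1794*0.17365 = 0.2048

1.1615 + 0.2048i


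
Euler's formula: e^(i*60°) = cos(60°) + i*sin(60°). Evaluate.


cos(60°) = 0.5000
sin(60°) = 0.8660

e^(i*60°) = 0.5000 + 0.8660i


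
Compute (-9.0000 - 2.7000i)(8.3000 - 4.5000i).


Real = -9*8.3 - (-2.7)*(-4.5) = -74.7 - 12.15 = -86.85
Imag = -9*(-4.5) + 8.3*(-2.7) = 40.5 - (22.41) = 18.09

-86.8500 + 18.0900i


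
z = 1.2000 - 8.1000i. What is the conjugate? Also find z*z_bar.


z_bar = 1.2000 + 8.1000i
z*z_bar = 1.2^2 + (-8.1)^2 = 1.44 + 65.61 = 67.05

z_bar = 1.2000 + 8.1000i, z*z_bar = 67.05


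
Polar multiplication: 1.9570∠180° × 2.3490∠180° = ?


r = 1.9570 * 2.3490 = 4.5970
theta = 180° + 180° = 360° = 0° (mod 360)

4.5970 cis(0°)


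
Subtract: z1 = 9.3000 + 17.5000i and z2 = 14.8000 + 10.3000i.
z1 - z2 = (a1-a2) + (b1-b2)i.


Real: 9.3 - 14.8 = -5.5
Imag: 17.5 - 10.3 = 7.2

-5.5000 + 7.2000i


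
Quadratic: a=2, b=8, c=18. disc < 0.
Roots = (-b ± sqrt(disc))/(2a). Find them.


disc = 8^2 - 4*2*18 = 64 - 144 = -80
sqrt(|disc|) = sqrt(80) = 8.9443
Real part = -8/(2*2) = -2.0000
Imag part = 8.9443/(2*2) = 2.2361

-2.0000 ± 2.2361i


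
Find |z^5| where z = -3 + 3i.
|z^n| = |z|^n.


|z| = sqrt(9+9) = sqrt(18) = 4.2426
|z^5| = |z|^5 = (sqrt(18))^5 = 18^2 * sqrt(18) = 324*sqrt(18)

|z^5| = 324*sqrt(18) ≈ 1374.6156


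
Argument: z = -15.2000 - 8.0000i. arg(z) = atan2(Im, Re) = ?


Re = -15.2, Im = -8
arg = atan2(-8, -15.2) = -152.2415 degrees

arg(z) = -152.2415 degrees


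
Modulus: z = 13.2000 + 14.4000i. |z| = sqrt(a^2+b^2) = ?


|z| = sqrt(13.2^2 + 14.4^2) = sqrt(174.24 + 207.36) = sqrt(381.6) = 19.5346

|z| = 19.5346


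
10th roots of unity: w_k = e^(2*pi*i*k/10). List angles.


The 10th roots of unity are cis(360k/10°) for k=0..9
Angle step = 360/10 = 36°
Primitive root: cis(36°)
Primitive root = 0.8090 + 0.5878i

10 roots at angles: 0°, 36°, 72°, 108°, 144°, 180°, 216°, 252°, 288°, 324°


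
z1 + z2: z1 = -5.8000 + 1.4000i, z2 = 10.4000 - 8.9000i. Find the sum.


Real: -5.8 + 10.4 = 4.6
Imag: 1.4 - 8.9 = -7.5

4.6000 - 7.5000i


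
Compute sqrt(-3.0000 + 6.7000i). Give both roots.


|z| = sqrt(9+44.89) = 7.3410
sqrt((|z|+a)/2) = sqrt((7.3410+(-3))/2) = sqrt(2.1705) = 1.4733
sqrt((|z|-a)/2) = sqrt((7.3410-(-3))/2) = sqrt(5.1705) = 2.2739

±(1.4733 + 2.2739i) i.e. 1.4733 + 2.2739i and -1.4733 - 2.2739i


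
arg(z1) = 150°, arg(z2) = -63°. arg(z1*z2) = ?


arg(z1*z2) = 150° - 63° = 87°
Normalized to (-180°, 180°]: 87°

87°


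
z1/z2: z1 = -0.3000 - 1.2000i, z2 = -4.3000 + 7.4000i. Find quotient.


Conjugate of z2 = -4.3000 - 7.4000i
Numerator: (-0.3000 - 1.2000i)(-4.3000 - 7.4000i) = -7.5900 + 7.3800i
Denominator: (-4.3)^2 + 7.4^2 = 73.25
Result = (-7.5900 + 7.3800i)/73.25

-0.1036 + 0.1008i


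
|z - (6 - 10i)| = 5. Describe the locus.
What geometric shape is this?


|z - z0| = r is a circle with center z0 and radius r.
Center = (6, -10), radius = 5

Circle with center (6, -10) and radius 5


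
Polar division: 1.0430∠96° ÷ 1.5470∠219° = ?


r = 1.0430 / 1.5470 = 0.6742
theta = 96° - 219° = -123° = 237° (mod 360)

0.6742 cis(237°)


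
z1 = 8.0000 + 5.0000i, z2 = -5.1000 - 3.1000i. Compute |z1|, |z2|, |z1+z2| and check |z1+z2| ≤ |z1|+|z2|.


|z1| = sqrt(8^2 + 5^2) = sqrt(89) = 9.4340
|z2| = sqrt((-5.1)^2 + (-3.1)^2) = sqrt(35.62) = 5.9682
z1+z2 = 2.9000 + 1.9000i
|z1+z2| = sqrt(12.02) = 3.4670
|z1|+|z2| = 9.4340 + 5.9682 = 15.4022

|z1+z2| = 3.4670 ≤ |z1|+|z2| = 15.4022 (verified)


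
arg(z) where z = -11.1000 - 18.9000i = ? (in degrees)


Re = -11.1, Im = -18.9
arg = atan2(-18.9, -11.1) = -120.4258 degrees

arg(z) = -120.4258 degrees


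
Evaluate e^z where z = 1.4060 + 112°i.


e^1.4060 = 4.0796
cos(112°) = -0.3746
sin(112°) = 0.92718
Real = 4.0796*(-0.3746) = -1.5282
Imag = 4.0796*0.92718 = 3.7825

-1.5282 + 3.7825i


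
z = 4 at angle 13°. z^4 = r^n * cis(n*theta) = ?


r^4 = 4^4 = 256
n*theta = 4*13° = 52° = 52° (mod 360)
a = 256*cos(52°) = 157.6093
b = 256*sin(52°) = 201.7308

256 cis(52°) = 157.6093 + 201.7308i


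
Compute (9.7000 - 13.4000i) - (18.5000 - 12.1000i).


Real: 9.7 - 18.5 = -8.8
Imag: -13.4 + 12.1 = -1.3

-8.8000 - 1.3000i


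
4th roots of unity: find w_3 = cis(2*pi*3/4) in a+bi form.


Angle = 360*3/4 = 270°
a = cos(270°) = 0
b = sin(270°) = -1.0000

0 - 1.0000i


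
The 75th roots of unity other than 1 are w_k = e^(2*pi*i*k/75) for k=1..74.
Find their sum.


With w = e^(2*pi*i/75), all 75 of the 75th roots of unity w^0 = 1, w, ..., w^(74) sum to 0: 1 + w + ... + w^(74) = (1 - w^75)/(1 - w) = 0 since w^75 = 1, w ≠ 1.
Removing the root 1: w + w^2 + ... + w^(74) = 0 - 1 = -1

Sum = -1


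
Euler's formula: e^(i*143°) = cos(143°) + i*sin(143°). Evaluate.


cos(143°) = -0.7986
sin(143°) = 0.6018

e^(i*143°) = -0.7986 + 0.6018i


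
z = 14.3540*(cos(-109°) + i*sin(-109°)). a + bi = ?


a = 14.3540*cos(-109°) = 14.3540*(-0.32557) = -4.6732
b = 14.3540*sin(-109°) = 14.3540*(-0.94552) = -13.5720

-4.6732 - 13.5720i


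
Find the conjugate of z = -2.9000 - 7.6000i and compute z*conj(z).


z_bar = -2.9000 + 7.6000i
z*z_bar = (-2.9)^2 + (-7.6)^2 = 8.41 + 57.76 = 66.17

z_bar = -2.9000 + 7.6000i, z*z_bar = 66.17


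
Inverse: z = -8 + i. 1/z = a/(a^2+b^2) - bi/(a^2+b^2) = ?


|z|^2 = 64+1 = 65
1/z = (-8 - 1i)/65

1/z = -0.1231 - 0.0154i


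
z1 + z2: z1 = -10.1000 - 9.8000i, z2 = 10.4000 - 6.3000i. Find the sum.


Real: -10.1 + 10.4 = 0.3
Imag: -9.8 - 6.3 = -16.1

0.3000 - 16.1000i


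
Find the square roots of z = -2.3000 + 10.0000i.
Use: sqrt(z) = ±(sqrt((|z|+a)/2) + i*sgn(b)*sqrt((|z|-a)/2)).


|z| = sqrt(5.29+100) = 10.2611
sqrt((|z|+a)/2) = sqrt((10.2611+(-2.3))/2) = sqrt(3.9805) = 1.9951
sqrt((|z|-a)/2) = sqrt((10.2611-(-2.3))/2) = sqrt(6.2805) = 2.5061

±(1.9951 + 2.5061i) i.e. 1.9951 + 2.5061i and -1.9951 - 2.5061i


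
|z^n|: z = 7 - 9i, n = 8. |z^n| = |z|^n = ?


|z| = sqrt(49+81) = sqrt(130) = 11.4018
|z^8| = |z|^8 = (sqrt(130))^8 = 130^4 = 285610000

|z^8| = 285610000


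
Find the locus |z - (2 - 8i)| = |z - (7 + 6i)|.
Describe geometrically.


Equal distances means the locus is the perpendicular bisector of z1 and z2.
Midpoint = ((2+7)/2, (-8+6)/2) = (4.5000, -1.0000)

Perpendicular bisector through (4.5000, -1.0000)


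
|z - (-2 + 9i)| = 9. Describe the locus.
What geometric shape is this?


|z - z0| = r is a circle with center z0 and radius r.
Center = (-2, 9), radius = 9

Circle with center (-2, 9) and radius 9


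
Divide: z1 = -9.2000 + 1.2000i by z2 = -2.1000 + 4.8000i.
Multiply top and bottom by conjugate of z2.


Conjugate of z2 = -2.1000 - 4.8000i
Numerator: (-9.2000 + 1.2000i)(-2.1000 - 4.8000i) = 25.0800 + 41.6400i
Denominator: (-2.1)^2 + 4.8^2 = 27.45
Result = (25.0800 + 41.6400i)/27.45

0.9137 + 1.5169i


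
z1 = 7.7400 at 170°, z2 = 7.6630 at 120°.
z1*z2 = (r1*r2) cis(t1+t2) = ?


r = 7.7400 * 7.6630 = 59.3116
theta = 170° + 120° = 290° = 290° (mod 360)

59.3116 cis(290°)


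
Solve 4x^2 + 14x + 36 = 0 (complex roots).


disc = 14^2 - 4*4*36 = 196 - 576 = -380
sqrt(|disc|) = sqrt(380) = 19.4936
Real part = -14/(2*4) = -1.7500
Imag part = 19.4936/(2*4) = 2.4367

-1.7500 ± 2.4367i


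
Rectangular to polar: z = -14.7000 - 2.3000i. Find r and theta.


r = sqrt(216.09+5.29) = sqrt(221.38) = 14.8788
theta = atan2(-2.3, -14.7) = -171.1075 degrees

r = 14.8788, theta = -171.1075 degrees


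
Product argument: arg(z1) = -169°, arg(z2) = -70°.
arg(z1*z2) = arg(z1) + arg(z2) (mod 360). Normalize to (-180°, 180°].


arg(z1*z2) = -169° - 70° = -239°
Normalized to (-180°, 180°]: 121°

121°


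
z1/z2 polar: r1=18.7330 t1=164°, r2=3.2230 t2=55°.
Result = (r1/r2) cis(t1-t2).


r = 18.7330 / 3.2230 = 5.8123
theta = 164° - 55° = 109° = 109° (mod 360)

5.8123 cis(109°)


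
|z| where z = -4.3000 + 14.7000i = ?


|z| = sqrt((-4.3)^2 + 14.7^2) = sqrt(18.49 + 216.09) = sqrt(234.58) = 15.3160

|z| = 15.3160


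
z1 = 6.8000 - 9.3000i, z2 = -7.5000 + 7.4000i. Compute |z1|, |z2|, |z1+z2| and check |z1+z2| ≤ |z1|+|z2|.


|z1| = sqrt(6.8^2 + (-9.3)^2) = sqrt(132.73) = 11.5209
|z2| = sqrt((-7.5)^2 + 7.4^2) = sqrt(111.01) = 10.5361
z1+z2 = -0.7000 - 1.9000i
|z1+z2| = sqrt(4.1) = 2.0248
|z1|+|z2| = 11.5209 + 10.5361 = 22.0570

|z1+z2| = 2.0248 ≤ |z1|+|z2| = 22.0570 (verified)


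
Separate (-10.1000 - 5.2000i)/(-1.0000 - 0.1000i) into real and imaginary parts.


Multiply by conjugate: (-10.1000 - 5.2000i)(-1.0000 + 0.1000i) / ((-1)^2 + (-0.1)^2)
Numerator real = -10.1*(-1) - (5.2)*(-0.1) = 10.62
Numerator imag = -5.2*(-1) - (-10.1)*(-0.1) = 4.19
Denominator = 1.01
Re(z) = 10.62/1.01 = 10.5149
Im(z) = 4.19/1.01 = 4.1485

Re(z) = 10.5149, Im(z) = 4.1485


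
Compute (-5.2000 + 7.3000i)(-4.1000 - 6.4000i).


Real = -5.2*(-4.1) - 7.3*(-6.4) = 21.32 - (-46.72) = 68.04
Imag = -5.2*(-6.4) - (4.1)*7.3 = 33.28 - (29.93) = 3.35

68.0400 + 3.3500i


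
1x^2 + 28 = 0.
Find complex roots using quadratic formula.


disc = 0^2 - 4*1*28 = 0 - 112 = -112
sqrt(|disc|) = sqrt(112) = 10.5830
Real part = 0/(2*1) = 0
Imag part = 10.5830/(2*1) = 5.2915

0 ± 5.2915i


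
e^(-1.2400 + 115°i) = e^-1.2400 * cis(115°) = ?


e^-1.2400 = 0.2894
cos(115°) = -0.4226
sin(115°) = 0.9063
Real = 0.2894*(-0.4226) = -0.1223
Imag = 0.2894*0.9063 = 0.2623

-0.1223 + 0.2623i


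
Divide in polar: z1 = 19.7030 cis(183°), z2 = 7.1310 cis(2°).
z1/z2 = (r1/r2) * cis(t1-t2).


r = 19.7030 / 7.1310 = 2.7630
theta = 183° - 2° = 181° = 181° (mod 360)

2.7630 cis(181°)


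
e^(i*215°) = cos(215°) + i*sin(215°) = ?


cos(215°) = -0.8192
sin(215°) = -0.5736

e^(i*215°) = -0.8192 - 0.5736i


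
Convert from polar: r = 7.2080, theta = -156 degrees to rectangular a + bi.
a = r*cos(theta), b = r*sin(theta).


a = 7.2080*cos(-156°) = 7.2080*(-0.913545) = -6.5848
b = 7.2080*sin(-156°) = 7.2080*(-0.40674) = -2.9318

-6.5848 - 2.9318i


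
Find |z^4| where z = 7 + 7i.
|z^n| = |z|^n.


|z| = sqrt(49+49) = sqrt(98) = 9.8995
|z^4| = |z|^4 = (sqrt(98))^4 = 98^2 = 9604

|z^4| = 9604


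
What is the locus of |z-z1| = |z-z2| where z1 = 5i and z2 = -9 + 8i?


Equal distances means the locus is the perpendicular bisector of z1 and z2.
Midpoint = ((0+(-9))/2, (5+8)/2) = (-4.5000, 6.5000)

Perpendicular bisector through (-4.5000, 6.5000)


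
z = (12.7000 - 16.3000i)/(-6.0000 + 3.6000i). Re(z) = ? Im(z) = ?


Multiply by conjugate: (12.7000 - 16.3000i)(-6.0000 - 3.6000i) / ((-6)^2 + 3.6^2)
Numerator real = 12.7*(-6) - (16.3)*3.6 = -134.88
Numerator imag = -16.3*(-6) - 12.7*3.6 = 52.08
Denominator = 48.96
Re(z) = -134.88/48.96 = -2.7549
Im(z) = 52.08/48.96 = 1.0637

Re(z) = -2.7549, Im(z) = 1.0637


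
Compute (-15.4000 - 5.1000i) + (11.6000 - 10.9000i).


Real: -15.4 + 11.6 = -3.8
Imag: -5.1 - 10.9 = -16

-3.8000 - 16.0000i


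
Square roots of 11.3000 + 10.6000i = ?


|z| = sqrt(127.69+112.36) = 15.4935
sqrt((|z|+a)/2) = sqrt((15.4935+11.3)/2) = sqrt(13.3968) = 3.6602
sqrt((|z|-a)/2) = sqrt((15.4935-11.3)/2) = sqrt(2.0968) = 1.4480

±(3.6602 + 1.4480i) i.e. 3.6602 + 1.4480i and -3.6602 - 1.4480i


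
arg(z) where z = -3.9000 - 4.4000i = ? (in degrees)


Re = -3.9, Im = -4.4
arg = atan2(-4.4, -3.9) = -131.5526 degrees

arg(z) = -131.5526 degrees


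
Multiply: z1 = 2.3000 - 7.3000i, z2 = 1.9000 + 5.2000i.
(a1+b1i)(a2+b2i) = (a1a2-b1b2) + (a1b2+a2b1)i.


Real = 2.3*1.9 - (-7.3)*5.2 = 4.37 - (-37.96) = 42.33
Imag = 2.3*5.2 + 1.9*(-7.3) = 11.96 - (13.87) = -1.91

42.3300 - 1.9100i


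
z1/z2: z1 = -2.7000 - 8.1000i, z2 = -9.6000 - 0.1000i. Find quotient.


Conjugate of z2 = -9.6000 + 0.1000i
Numerator: (-2.7000 - 8.1000i)(-9.6000 + 0.1000i) = 26.7300 + 77.4900i
Denominator: (-9.6)^2 + (-0.1)^2 = 92.17
Result = (26.7300 + 77.4900i)/92.17

0.2900 + 0.8407i


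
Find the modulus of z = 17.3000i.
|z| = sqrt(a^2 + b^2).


|z| = sqrt(0^2 + 17.3^2) = sqrt(0 + 299.29) = sqrt(299.29) = 17.3000

|z| = 17.3000


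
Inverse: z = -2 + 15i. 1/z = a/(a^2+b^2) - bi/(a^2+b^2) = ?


|z|^2 = 4+225 = 229
1/z = (-2 - 15i)/229

1/z = -0.0087 - 0.0655i


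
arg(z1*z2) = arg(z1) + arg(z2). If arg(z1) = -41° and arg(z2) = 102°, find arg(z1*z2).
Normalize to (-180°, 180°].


arg(z1*z2) = -41° + 102° = 61°
Normalized to (-180°, 180°]: 61°

61°


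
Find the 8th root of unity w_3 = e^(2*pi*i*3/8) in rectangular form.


Angle = 360*3/8 = 135°
a = cos(135°) = -0.7071
b = sin(135°) = 0.7071

-0.7071 + 0.7071i


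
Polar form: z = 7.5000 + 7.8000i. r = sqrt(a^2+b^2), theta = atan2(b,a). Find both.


r = sqrt(56.25+60.84) = sqrt(117.09) = 10.8208
theta = atan2(7.8, 7.5) = 46.1233 degrees

r = 10.8208, theta = 46.1233 degrees


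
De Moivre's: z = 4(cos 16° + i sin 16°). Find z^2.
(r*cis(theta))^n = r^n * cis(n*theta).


r^2 = 4^2 = 16
n*theta = 2*16° = 32° = 32° (mod 360)
a = 16*cos(32°) = 13.5688
b = 16*sin(32°) = 8.4787

16 cis(32°) = 13.5688 + 8.4787i


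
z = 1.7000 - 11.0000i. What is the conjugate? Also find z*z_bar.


z_bar = 1.7000 + 11.0000i
z*z_bar = 1.7^2 + (-11)^2 = 2.89 + 121 = 123.89

z_bar = 1.7000 + 11.0000i, z*z_bar = 123.89


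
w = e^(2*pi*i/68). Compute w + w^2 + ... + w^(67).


With w = e^(2*pi*i/68), all 68 of the 68th roots of unity w^0 = 1, w, ..., w^(67) sum to 0: 1 + w + ... + w^(67) = (1 - w^68)/(1 - w) = 0 since w^68 = 1, w ≠ 1.
Removing the root 1: w + w^2 + ... + w^(67) = 0 - 1 = -1

Sum = -1


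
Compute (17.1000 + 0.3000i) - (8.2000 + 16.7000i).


Real: 17.1 - 8.2 = 8.9
Imag: 0.3 - 16.7 = -16.4

8.9000 - 16.4000i


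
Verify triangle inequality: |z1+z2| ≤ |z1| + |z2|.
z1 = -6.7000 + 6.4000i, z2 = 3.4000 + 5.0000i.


|z1| = sqrt((-6.7)^2 + 6.4^2) = sqrt(85.85) = 9.2655
|z2| = sqrt(3.4^2 + 5^2) = sqrt(36.56) = 6.0465
z1+z2 = -3.3000 + 11.4000i
|z1+z2| = sqrt(140.85) = 11.8680
|z1|+|z2| = 9.2655 + 6.0465 = 15.3120

|z1+z2| = 11.8680 ≤ |z1|+|z2| = 15.3120 (verified)


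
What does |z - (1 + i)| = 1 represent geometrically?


|z - z0| = r is a circle with center z0 and radius r.
Center = (1, 1), radius = 1

Circle with center (1, 1) and radius 1


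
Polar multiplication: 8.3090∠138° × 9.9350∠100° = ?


r = 8.3090 * 9.9350 = 82.5499
theta = 138° + 100° = 238° = 238° (mod 360)

82.5499 cis(238°)


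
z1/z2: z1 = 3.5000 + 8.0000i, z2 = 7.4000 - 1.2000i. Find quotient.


Conjugate of z2 = 7.4000 + 1.2000i
Numerator: (3.5000 + 8.0000i)(7.4000 + 1.2000i) = 16.3000 + 63.4000i
Denominator: 7.4^2 + (-1.2)^2 = 56.2
Result = (16.3000 + 63.4000i)/56.2

0.2900 + 1.1281i


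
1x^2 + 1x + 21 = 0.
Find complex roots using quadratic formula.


disc = 1^2 - 4*1*21 = 1 - 84 = -83
sqrt(|disc|) = sqrt(83) = 9.1104
Real part = -1/(2*1) = -0.5000
Imag part = 9.1104/(2*1) = 4.5552

-0.5000 ± 4.5552i


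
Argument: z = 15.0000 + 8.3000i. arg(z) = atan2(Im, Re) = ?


Re = 15, Im = 8.3
arg = atan2(8.3, 15) = 28.9572 degrees

arg(z) = 28.9572 degrees


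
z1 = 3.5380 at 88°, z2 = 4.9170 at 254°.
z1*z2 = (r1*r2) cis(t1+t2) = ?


r = 3.5380 * 4.9170 = 17.3963
theta = 88° + 254° = 342° = 342° (mod 360)

17.3963 cis(342°)


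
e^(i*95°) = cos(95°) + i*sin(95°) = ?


cos(95°) = -0.0872
sin(95°) = 0.9962

e^(i*95°) = -0.0872 + 0.9962i


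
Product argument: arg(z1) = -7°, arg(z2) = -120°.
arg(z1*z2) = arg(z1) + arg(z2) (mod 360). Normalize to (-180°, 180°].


arg(z1*z2) = -7° - 120° = -127°
Normalized to (-180°, 180°]: -127°

-127°


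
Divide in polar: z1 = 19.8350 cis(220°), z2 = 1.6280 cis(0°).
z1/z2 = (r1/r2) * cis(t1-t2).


r = 19.8350 / 1.6280 = 12.1837
theta = 220° - 0° = 220° = 220° (mod 360)

12.1837 cis(220°)


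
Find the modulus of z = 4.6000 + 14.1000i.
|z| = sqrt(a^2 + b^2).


|z| = sqrt(4.6^2 + 14.1^2) = sqrt(21.16 + 198.81) = sqrt(219.97) = 14.8314

|z| = 14.8314


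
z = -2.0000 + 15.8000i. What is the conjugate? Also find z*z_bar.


z_bar = -2.0000 - 15.8000i
z*z_bar = (-2)^2 + 15.8^2 = 4 + 249.64 = 253.64

z_bar = -2.0000 - 15.8000i, z*z_bar = 253.64


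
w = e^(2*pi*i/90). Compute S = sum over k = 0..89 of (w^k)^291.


The roots are w_k = w^k with w = e^(2*pi*i/90), and (w^k)^291 = (w^291)^k.
So S = 1 + u + u^2 + ... + u^(89) with u = w^291.
291 = 3*90 + 21, so 291 is not a multiple of 90: u = (w^90)^3 * w^21 = w^21 ≠ 1 (w is a primitive 90th root), while u^90 = (w^90)^291 = 1.
Geometric series: S = (1 - u^90)/(1 - u) = (1 - 1)/(1 - u) = 0

S = 0


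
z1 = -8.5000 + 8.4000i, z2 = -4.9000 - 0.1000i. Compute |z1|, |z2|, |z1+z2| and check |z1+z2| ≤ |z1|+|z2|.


|z1| = sqrt((-8.5)^2 + 8.4^2) = sqrt(142.81) = 11.9503
|z2| = sqrt((-4.9)^2 + (-0.1)^2) = sqrt(24.02) = 4.9010
z1+z2 = -13.4000 + 8.3000i
|z1+z2| = sqrt(248.45) = 15.7623
|z1|+|z2| = 11.9503 + 4.9010 = 16.8513

|z1+z2| = 15.7623 ≤ |z1|+|z2| = 16.8513 (verified)


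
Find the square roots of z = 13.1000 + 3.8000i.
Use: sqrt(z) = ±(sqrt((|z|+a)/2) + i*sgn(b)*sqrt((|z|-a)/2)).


|z| = sqrt(171.61+14.44) = 13.6400
sqrt((|z|+a)/2) = sqrt((13.6400+13.1)/2) = sqrt(13.3700) = 3.6565
sqrt((|z|-a)/2) = sqrt((13.6400-13.1)/2) = sqrt(0.2700) = 0.5196

±(3.6565 + 0.5196i) i.e. 3.6565 + 0.5196i and -3.6565 - 0.5196i


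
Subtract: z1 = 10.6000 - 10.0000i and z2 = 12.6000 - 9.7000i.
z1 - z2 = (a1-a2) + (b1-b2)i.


Real: 10.6 - 12.6 = -2
Imag: -10 + 9.7 = -0.3

-2.0000 - 0.3000i


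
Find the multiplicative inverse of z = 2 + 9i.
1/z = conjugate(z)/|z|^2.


|z|^2 = 4+81 = 85
1/z = (2 - 9i)/85

1/z = 0.0235 - 0.1059i


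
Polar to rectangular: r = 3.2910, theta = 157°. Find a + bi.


a = 3.2910*cos(157°) = 3.2910*(-0.9205) = -3.0294
b = 3.2910*sin(157°) = 3.2910*0.39073 = 1.2859

-3.0294 + 1.2859i


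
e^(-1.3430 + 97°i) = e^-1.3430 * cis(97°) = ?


e^-1.3430 = 0.2611
cos(97°) = -0.1219
sin(97°) = 0.9925
Real = 0.2611*(-0.1219) = -0.0318
Imag = 0.2611*0.9925 = 0.2591

-0.0318 + 0.2591i


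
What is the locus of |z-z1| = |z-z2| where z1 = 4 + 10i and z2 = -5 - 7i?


Equal distances means the locus is the perpendicular bisector of z1 and z2.
Midpoint = ((4+(-5))/2, (10+(-7))/2) = (-0.5000, 1.5000)

Perpendicular bisector through (-0.5000, 1.5000)


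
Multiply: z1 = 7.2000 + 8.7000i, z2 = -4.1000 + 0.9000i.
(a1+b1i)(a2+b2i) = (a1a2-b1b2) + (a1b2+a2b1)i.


Real = 7.2*(-4.1) - 8.7*0.9 = -29.52 - 7.83 = -37.35
Imag = 7.2*0.9 - (4.1)*8.7 = 6.48 - (35.67) = -29.19

-37.3500 - 29.1900i


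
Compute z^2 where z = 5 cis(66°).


r^2 = 5^2 = 25
n*theta = 2*66° = 132° = 132° (mod 360)
a = 25*cos(132°) = -16.7283
b = 25*sin(132°) = 18.5786

25 cis(132°) = -16.7283 + 18.5786i


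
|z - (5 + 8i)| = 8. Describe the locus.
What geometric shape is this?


|z - z0| = r is a circle with center z0 and radius r.
Center = (5, 8), radius = 8

Circle with center (5, 8) and radius 8


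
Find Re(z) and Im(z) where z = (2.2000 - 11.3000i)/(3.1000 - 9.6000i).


Multiply by conjugate: (2.2000 - 11.3000i)(3.1000 + 9.6000i) / (3.1^2 + (-9.6)^2)
Numerator real = 2.2*3.1 - (11.3)*(-9.6) = 115.3
Numerator imag = -11.3*3.1 - 2.2*(-9.6) = -13.91
Denominator = 101.77
Re(z) = 115.3/101.77 = 1.1329
Im(z) = -13.91/101.77 = -0.1367

Re(z) = 1.1329, Im(z) = -0.1367


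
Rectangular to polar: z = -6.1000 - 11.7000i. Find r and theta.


r = sqrt(37.21+136.89) = sqrt(174.1) = 13.1947
theta = atan2(-11.7, -6.1) = -117.5361 degrees

r = 13.1947, theta = -117.5361 degrees


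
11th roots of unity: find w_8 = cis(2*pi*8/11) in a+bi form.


Angle = 360*8/11 = 261.8182°
a = cos(261.8182°) = -0.1423
b = sin(261.8182°) = -0.9898

-0.1423 - 0.9898i


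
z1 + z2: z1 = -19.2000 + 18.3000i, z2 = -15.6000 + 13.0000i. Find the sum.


Real: -19.2 - 15.6 = -34.8
Imag: 18.3 + 13 = 31.3

-34.8000 + 31.3000i


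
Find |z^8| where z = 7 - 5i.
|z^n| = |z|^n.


|z| = sqrt(49+25) = sqrt(74) = 8.6023
|z^8| = |z|^8 = (sqrt(74))^8 = 74^4 = 29986576

|z^8| = 29986576


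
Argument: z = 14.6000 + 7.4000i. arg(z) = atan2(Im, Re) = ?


Re = 14.6, Im = 7.4
arg = atan2(7.4, 14.6) = 26.8781 degrees

arg(z) = 26.8781 degrees


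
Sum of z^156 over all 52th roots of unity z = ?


The roots are w_k = w^k with w = e^(2*pi*i/52), and (w^k)^156 = (w^156)^k.
So S = 1 + u + u^2 + ... + u^(51) with u = w^156.
156 = 3*52 + 0, so 156 is a multiple of 52 and u = (w^52)^3 = 1.
Every one of the 52 terms equals 1: S = 52

S = 52


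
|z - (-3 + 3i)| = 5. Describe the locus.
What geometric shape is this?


|z - z0| = r is a circle with center z0 and radius r.
Center = (-3, 3), radius = 5

Circle with center (-3, 3) and radius 5


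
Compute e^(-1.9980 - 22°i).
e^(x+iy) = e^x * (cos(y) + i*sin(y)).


e^-1.9980 = 0.1356
cos(-22°) = 0.9272
sin(-22°) = -0.3746
Real = 0.1356*0.9272 = 0.1257
Imag = 0.1356*(-0.3746) = -0.0508

0.1257 - 0.0508i


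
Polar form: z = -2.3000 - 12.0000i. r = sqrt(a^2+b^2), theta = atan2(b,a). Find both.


r = sqrt(5.29+144) = sqrt(149.29) = 12.2184
theta = atan2(-12, -2.3) = -100.8501 degrees

r = 12.2184, theta = -100.8501 degrees


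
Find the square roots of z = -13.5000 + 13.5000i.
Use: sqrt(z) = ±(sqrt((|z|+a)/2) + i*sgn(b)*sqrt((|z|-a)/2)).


|z| = sqrt(182.25+182.25) = 19.0919
sqrt((|z|+a)/2) = sqrt((19.0919+(-13.5))/2) = sqrt(2.7959) = 1.6721
sqrt((|z|-a)/2) = sqrt((19.0919-(-13.5))/2) = sqrt(16.2959) = 4.0368

±(1.6721 + 4.0368i) i.e. 1.6721 + 4.0368i and -1.6721 - 4.0368i


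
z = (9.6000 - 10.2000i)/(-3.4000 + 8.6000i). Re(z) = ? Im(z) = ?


Multiply by conjugate: (9.6000 - 10.2000i)(-3.4000 - 8.6000i) / ((-3.4)^2 + 8.6^2)
Numerator real = 9.6*(-3.4) - (10.2)*8.6 = -120.36
Numerator imag = -10.2*(-3.4) - 9.6*8.6 = -47.88
Denominator = 85.52
Re(z) = -120.36/85.52 = -1.4074
Im(z) = -47.88/85.52 = -0.5599

Re(z) = -1.4074, Im(z) = -0.5599


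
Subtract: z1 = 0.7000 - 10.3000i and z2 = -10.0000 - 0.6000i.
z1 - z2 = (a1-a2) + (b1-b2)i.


Real: 0.7 + 10 = 10.7
Imag: -10.3 + 0.6 = -9.7

10.7000 - 9.7000i


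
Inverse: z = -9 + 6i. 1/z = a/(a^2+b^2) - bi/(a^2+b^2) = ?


|z|^2 = 81+36 = 117
1/z = (-9 - 6i)/117

1/z = -0.0769 - 0.0513i


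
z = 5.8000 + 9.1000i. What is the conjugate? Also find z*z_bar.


z_bar = 5.8000 - 9.1000i
z*z_bar = 5.8^2 + 9.1^2 = 33.64 + 82.81 = 116.45

z_bar = 5.8000 - 9.1000i, z*z_bar = 116.45


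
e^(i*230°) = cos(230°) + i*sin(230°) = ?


cos(230°) = -0.6428
sin(230°) = -0.7660

e^(i*230°) = -0.6428 - 0.7660i


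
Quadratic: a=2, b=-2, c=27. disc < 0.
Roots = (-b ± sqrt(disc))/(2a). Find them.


disc = (-2)^2 - 4*2*27 = 4 - 216 = -212
sqrt(|disc|) = sqrt(212) = 14.5602
Real part = 2/(2*2) = 0.5000
Imag part = 14.5602/(2*2) = 3.6401

0.5000 ± 3.6401i


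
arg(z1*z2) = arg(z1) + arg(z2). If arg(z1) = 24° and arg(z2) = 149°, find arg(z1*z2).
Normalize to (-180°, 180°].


arg(z1*z2) = 24° + 149° = 173°
Normalized to (-180°, 180°]: 173°

173°


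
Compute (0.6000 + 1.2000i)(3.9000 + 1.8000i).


Real = 0.6*3.9 - 1.2*1.8 = 2.34 - 2.16 = 0.18
Imag = 0.6*1.8 + 3.9*1.2 = 1.08 + 4.68 = 5.76

0.1800 + 5.7600i


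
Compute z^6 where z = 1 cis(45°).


r^6 = 1^6 = 1
n*theta = 6*45° = 270° = 270° (mod 360)
a = 1*cos(270°) = 0
b = 1*sin(270°) = -1.0000

1 cis(270°) = 0 - 1.0000i


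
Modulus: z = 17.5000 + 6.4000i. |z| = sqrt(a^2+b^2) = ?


|z| = sqrt(17.5^2 + 6.4^2) = sqrt(306.25 + 40.96) = sqrt(347.21) = 18.6336

|z| = 18.6336


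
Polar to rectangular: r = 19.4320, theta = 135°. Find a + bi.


a = 19.4320*cos(135°) = 19.4320*(-0.707107) = -13.7405
b = 19.4320*sin(135°) = 19.4320*0.707107 = 13.7405

-13.7405 + 13.7405i


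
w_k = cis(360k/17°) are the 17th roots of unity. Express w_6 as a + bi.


Angle = 360*6/17 = 127.0588°
a = cos(127.0588°) = -0.6026
b = sin(127.0588°) = 0.7980

-0.6026 + 0.7980i
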